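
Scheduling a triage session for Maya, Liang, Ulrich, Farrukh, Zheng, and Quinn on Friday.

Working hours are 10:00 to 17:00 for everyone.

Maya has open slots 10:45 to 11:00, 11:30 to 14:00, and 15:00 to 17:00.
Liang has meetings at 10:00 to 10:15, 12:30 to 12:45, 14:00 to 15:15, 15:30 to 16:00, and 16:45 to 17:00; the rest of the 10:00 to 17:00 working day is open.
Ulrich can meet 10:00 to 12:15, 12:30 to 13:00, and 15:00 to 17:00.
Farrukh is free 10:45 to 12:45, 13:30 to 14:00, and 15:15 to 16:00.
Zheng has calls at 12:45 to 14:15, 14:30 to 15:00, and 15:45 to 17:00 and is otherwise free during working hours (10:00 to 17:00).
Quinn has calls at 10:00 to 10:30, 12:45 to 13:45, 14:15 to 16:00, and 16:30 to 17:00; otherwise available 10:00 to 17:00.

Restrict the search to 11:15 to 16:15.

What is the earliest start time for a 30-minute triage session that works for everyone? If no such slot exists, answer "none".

11:30

Liang free within 10:00–17:00: 10:15–12:30, 12:45–14:00, 15:15–15:30, 16:00–16:45.
Zheng free within 10:00–17:00: 10:00–12:45, 14:15–14:30, 15:00–15:45.
Quinn free within 10:00–17:00: 10:30–12:45, 13:45–14:15, 16:00–16:30.
Maya ∩ Liang: 10:45–11:00, 11:30–12:30, 12:45–14:00, 15:15–15:30, 16:00–16:45.
Maya ∩ Liang ∩ Ulrich: 10:45–11:00, 11:30–12:15, 12:45–13:00, 15:15–15:30, 16:00–16:45.
Maya ∩ Liang ∩ Ulrich ∩ Farrukh: 10:45–11:00, 11:30–12:15, 15:15–15:30.
Maya ∩ Liang ∩ Ulrich ∩ Farrukh ∩ Zheng: 10:45–11:00, 11:30–12:15, 15:15–15:30.
Maya ∩ Liang ∩ Ulrich ∩ Farrukh ∩ Zheng ∩ Quinn: 10:45–11:00, 11:30–12:15.
Restricted to 11:15–16:15: 11:30–12:15.
Windows ≥ 30 min: 11:30–12:15.
Earliest such window starts at 11:30.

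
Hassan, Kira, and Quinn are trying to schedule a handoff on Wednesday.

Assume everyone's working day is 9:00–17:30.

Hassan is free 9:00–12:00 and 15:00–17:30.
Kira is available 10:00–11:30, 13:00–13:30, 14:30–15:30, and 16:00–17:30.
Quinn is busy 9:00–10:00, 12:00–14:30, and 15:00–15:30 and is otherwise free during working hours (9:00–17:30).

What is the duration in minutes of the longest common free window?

90 minutes

Quinn free within 09:00–17:30: 10:00–12:00, 14:30–15:00, 15:30–17:30.
Hassan ∩ Kira: 10:00–11:30, 15:00–15:30, 16:00–17:30.
Hassan ∩ Kira ∩ Quinn: 10:00–11:30, 16:00–17:30.
Common window lengths: 90, 90 min; longest is 90.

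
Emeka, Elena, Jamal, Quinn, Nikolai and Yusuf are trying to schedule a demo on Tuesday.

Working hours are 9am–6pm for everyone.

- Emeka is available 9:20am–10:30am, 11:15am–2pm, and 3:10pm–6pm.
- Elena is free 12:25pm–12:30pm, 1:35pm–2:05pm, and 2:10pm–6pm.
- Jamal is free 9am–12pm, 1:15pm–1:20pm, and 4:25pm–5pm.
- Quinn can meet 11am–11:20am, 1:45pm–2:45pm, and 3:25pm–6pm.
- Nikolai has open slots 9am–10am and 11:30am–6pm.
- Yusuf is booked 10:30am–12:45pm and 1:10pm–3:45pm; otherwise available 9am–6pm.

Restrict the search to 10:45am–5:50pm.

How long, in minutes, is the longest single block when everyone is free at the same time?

Yusuf free within 09:00–18:00: 09:00–10:30, 12:45–13:10, 15:45–18:00.
Emeka ∩ Elena: 12:25–12:30, 13:35–14:00, 15:10–18:00.
Emeka ∩ Elena ∩ Jamal: 16:25–17:00.
Emeka ∩ Elena ∩ Jamal ∩ Quinn: 16:25–17:00.
Emeka ∩ Elena ∩ Jamal ∩ Quinn ∩ Nikolai: 16:25–17:00.
Emeka ∩ Elena ∩ Jamal ∩ Quinn ∩ Nikolai ∩ Yusuf: 16:25–17:00.
Restricted to 10:45–17:50: 16:25–17:00.
Single common window of 35 minutes.

35 minutes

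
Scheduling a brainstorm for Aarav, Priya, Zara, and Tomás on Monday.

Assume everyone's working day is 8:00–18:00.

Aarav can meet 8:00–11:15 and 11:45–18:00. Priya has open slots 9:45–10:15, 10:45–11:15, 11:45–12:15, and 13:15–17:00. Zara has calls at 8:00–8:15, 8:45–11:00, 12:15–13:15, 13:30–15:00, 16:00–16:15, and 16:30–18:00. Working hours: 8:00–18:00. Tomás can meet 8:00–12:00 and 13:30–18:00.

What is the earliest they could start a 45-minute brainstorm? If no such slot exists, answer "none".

Zara free within 08:00–18:00: 08:15–08:45, 11:00–12:15, 13:15–13:30, 15:00–16:00, 16:15–16:30.
Aarav ∩ Priya: 09:45–10:15, 10:45–11:15, 11:45–12:15, 13:15–17:00.
Aarav ∩ Priya ∩ Zara: 11:00–11:15, 11:45–12:15, 13:15–13:30, 15:00–16:00, 16:15–16:30.
Aarav ∩ Priya ∩ Zara ∩ Tomás: 11:00–11:15, 11:45–12:00, 15:00–16:00, 16:15–16:30.
Windows ≥ 45 min: 15:00–16:00.
Earliest such window starts at 15:00.

15:00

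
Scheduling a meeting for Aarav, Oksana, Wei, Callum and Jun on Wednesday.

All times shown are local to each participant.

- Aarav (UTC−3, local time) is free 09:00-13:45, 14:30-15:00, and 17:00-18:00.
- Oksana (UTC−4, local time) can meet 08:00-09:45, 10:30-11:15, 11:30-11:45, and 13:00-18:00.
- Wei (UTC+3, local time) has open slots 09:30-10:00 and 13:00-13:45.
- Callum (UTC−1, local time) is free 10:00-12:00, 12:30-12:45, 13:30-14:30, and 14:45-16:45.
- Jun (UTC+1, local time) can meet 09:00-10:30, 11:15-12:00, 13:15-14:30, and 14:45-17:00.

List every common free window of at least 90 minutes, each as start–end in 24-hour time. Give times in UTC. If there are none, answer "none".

none

Aarav → UTC: 12:00–16:45, 17:30–18:00, 20:00–21:00.
Oksana → UTC: 12:00–13:45, 14:30–15:15, 15:30–15:45, 17:00–22:00.
Wei → UTC: 06:30–07:00, 10:00–10:45.
Callum → UTC: 11:00–13:00, 13:30–13:45, 14:30–15:30, 15:45–17:45.
Jun → UTC: 08:00–09:30, 10:15–11:00, 12:15–13:30, 13:45–16:00.
Aarav ∩ Oksana: 12:00–13:45, 14:30–15:15, 15:30–15:45, 17:30–18:00, 20:00–21:00.
Aarav ∩ Oksana ∩ Wei: (none).
Aarav ∩ Oksana ∩ Wei ∩ Callum: (none).
Aarav ∩ Oksana ∩ Wei ∩ Callum ∩ Jun: (none).
Windows ≥ 90 min: (none).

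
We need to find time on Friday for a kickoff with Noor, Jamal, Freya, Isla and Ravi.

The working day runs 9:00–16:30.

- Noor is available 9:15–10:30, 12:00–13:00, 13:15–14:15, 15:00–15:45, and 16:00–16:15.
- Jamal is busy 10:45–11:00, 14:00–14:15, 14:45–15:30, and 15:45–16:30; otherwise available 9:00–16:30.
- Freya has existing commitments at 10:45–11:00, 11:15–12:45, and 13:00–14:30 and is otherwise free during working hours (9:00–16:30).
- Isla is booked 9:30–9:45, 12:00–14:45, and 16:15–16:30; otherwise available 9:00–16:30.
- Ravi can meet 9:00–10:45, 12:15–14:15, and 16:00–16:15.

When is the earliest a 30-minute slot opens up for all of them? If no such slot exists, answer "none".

Jamal free within 09:00–16:30: 09:00–10:45, 11:00–14:00, 14:15–14:45, 15:30–15:45.
Freya free within 09:00–16:30: 09:00–10:45, 11:00–11:15, 12:45–13:00, 14:30–16:30.
Isla free within 09:00–16:30: 09:00–09:30, 09:45–12:00, 14:45–16:15.
Noor ∩ Jamal: 09:15–10:30, 12:00–13:00, 13:15–14:00, 15:30–15:45.
Noor ∩ Jamal ∩ Freya: 09:15–10:30, 12:45–13:00, 15:30–15:45.
Noor ∩ Jamal ∩ Freya ∩ Isla: 09:15–09:30, 09:45–10:30, 15:30–15:45.
Noor ∩ Jamal ∩ Freya ∩ Isla ∩ Ravi: 09:15–09:30, 09:45–10:30.
Windows ≥ 30 min: 09:45–10:30.
Earliest such window starts at 09:45.

09:45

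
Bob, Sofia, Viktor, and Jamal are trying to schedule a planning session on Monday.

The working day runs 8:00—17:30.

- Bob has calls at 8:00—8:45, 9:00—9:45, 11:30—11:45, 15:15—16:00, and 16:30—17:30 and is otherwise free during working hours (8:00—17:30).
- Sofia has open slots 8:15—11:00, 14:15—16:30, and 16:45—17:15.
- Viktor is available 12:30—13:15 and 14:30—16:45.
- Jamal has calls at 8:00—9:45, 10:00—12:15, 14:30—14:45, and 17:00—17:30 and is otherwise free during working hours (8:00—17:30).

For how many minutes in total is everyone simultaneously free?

Bob free within 08:00–17:30: 08:45–09:00, 09:45–11:30, 11:45–15:15, 16:00–16:30.
Jamal free within 08:00–17:30: 09:45–10:00, 12:15–14:30, 14:45–17:00.
Bob ∩ Sofia: 08:45–09:00, 09:45–11:00, 14:15–15:15, 16:00–16:30.
Bob ∩ Sofia ∩ Viktor: 14:30–15:15, 16:00–16:30.
Bob ∩ Sofia ∩ Viktor ∩ Jamal: 14:45–15:15, 16:00–16:30.
Total common minutes: 30 + 30 = 60.

60 minutes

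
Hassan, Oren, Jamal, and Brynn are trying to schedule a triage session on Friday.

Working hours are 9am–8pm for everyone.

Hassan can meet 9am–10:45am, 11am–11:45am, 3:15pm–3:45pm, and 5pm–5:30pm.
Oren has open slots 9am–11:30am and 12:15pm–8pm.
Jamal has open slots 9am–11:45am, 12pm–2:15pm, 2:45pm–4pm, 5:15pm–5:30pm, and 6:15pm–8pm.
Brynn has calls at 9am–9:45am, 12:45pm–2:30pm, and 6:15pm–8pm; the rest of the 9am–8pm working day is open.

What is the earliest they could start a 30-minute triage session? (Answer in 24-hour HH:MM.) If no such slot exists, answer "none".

09:45

Brynn free within 09:00–20:00: 09:45–12:45, 14:30–18:15.
Hassan ∩ Oren: 09:00–10:45, 11:00–11:30, 15:15–15:45, 17:00–17:30.
Hassan ∩ Oren ∩ Jamal: 09:00–10:45, 11:00–11:30, 15:15–15:45, 17:15–17:30.
Hassan ∩ Oren ∩ Jamal ∩ Brynn: 09:45–10:45, 11:00–11:30, 15:15–15:45, 17:15–17:30.
Windows ≥ 30 min: 09:45–10:45, 11:00–11:30, 15:15–15:45.
Earliest such window starts at 09:45.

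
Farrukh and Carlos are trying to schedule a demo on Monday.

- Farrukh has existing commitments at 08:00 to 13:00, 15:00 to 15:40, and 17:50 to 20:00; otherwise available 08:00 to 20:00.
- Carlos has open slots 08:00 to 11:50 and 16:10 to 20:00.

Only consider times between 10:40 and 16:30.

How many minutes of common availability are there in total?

20 minutes

Farrukh free within 08:00–20:00: 13:00–15:00, 15:40–17:50.
Farrukh ∩ Carlos: 16:10–17:50.
Restricted to 10:40–16:30: 16:10–16:30.
Total common minutes: 20.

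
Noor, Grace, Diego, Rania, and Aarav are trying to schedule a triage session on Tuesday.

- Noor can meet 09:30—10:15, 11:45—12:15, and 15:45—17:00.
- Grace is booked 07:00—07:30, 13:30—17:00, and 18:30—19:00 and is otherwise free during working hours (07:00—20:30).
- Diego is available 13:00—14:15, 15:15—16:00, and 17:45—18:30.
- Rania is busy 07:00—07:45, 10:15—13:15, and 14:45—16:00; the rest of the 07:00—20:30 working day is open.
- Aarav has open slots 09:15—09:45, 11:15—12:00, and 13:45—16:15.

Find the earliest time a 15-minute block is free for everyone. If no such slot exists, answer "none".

none

Grace free within 07:00–20:30: 07:30–13:30, 17:00–18:30, 19:00–20:30.
Rania free within 07:00–20:30: 07:45–10:15, 13:15–14:45, 16:00–20:30.
Noor ∩ Grace: 09:30–10:15, 11:45–12:15.
Noor ∩ Grace ∩ Diego: (none).
Noor ∩ Grace ∩ Diego ∩ Rania: (none).
Noor ∩ Grace ∩ Diego ∩ Rania ∩ Aarav: (none).
Windows ≥ 15 min: (none).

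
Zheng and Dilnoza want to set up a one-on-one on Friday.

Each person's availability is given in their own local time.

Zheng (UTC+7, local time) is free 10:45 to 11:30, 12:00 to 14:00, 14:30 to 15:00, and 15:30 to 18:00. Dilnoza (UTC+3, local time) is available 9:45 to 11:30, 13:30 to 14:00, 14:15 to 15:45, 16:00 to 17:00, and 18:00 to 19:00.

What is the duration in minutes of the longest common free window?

Zheng → UTC: 03:45–04:30, 05:00–07:00, 07:30–08:00, 08:30–11:00.
Dilnoza → UTC: 06:45–08:30, 10:30–11:00, 11:15–12:45, 13:00–14:00, 15:00–16:00.
Zheng ∩ Dilnoza: 06:45–07:00, 07:30–08:00, 10:30–11:00.
Common window lengths: 15, 30, 30 min; longest is 30.

30 minutes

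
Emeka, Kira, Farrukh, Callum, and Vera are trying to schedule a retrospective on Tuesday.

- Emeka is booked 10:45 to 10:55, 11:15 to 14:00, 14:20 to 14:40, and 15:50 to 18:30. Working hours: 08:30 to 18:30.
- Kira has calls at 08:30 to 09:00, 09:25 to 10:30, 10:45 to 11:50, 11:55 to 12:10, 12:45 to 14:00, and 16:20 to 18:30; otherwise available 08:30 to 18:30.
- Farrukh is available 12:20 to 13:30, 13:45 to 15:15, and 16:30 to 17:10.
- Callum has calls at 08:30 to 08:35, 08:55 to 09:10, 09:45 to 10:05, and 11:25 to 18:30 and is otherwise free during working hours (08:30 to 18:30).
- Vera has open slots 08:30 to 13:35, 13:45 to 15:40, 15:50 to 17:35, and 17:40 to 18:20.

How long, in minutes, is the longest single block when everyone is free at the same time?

Emeka free within 08:30–18:30: 08:30–10:45, 10:55–11:15, 14:00–14:20, 14:40–15:50.
Kira free within 08:30–18:30: 09:00–09:25, 10:30–10:45, 11:50–11:55, 12:10–12:45, 14:00–16:20.
Callum free within 08:30–18:30: 08:35–08:55, 09:10–09:45, 10:05–11:25.
Emeka ∩ Kira: 09:00–09:25, 10:30–10:45, 14:00–14:20, 14:40–15:50.
Emeka ∩ Kira ∩ Farrukh: 14:00–14:20, 14:40–15:15.
Emeka ∩ Kira ∩ Farrukh ∩ Callum: (none).
Emeka ∩ Kira ∩ Farrukh ∩ Callum ∩ Vera: (none).
No common window.

0 minutes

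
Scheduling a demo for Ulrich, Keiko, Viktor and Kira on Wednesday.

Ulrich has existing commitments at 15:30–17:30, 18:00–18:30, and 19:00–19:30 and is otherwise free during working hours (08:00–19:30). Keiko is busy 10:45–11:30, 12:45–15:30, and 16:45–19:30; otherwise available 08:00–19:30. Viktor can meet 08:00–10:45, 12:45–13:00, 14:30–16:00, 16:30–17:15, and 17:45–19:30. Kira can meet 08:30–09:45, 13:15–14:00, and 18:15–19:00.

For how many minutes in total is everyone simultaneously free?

75 minutes

Ulrich free within 08:00–19:30: 08:00–15:30, 17:30–18:00, 18:30–19:00.
Keiko free within 08:00–19:30: 08:00–10:45, 11:30–12:45, 15:30–16:45.
Ulrich ∩ Keiko: 08:00–10:45, 11:30–12:45.
Ulrich ∩ Keiko ∩ Viktor: 08:00–10:45.
Ulrich ∩ Keiko ∩ Viktor ∩ Kira: 08:30–09:45.
Total common minutes: 75.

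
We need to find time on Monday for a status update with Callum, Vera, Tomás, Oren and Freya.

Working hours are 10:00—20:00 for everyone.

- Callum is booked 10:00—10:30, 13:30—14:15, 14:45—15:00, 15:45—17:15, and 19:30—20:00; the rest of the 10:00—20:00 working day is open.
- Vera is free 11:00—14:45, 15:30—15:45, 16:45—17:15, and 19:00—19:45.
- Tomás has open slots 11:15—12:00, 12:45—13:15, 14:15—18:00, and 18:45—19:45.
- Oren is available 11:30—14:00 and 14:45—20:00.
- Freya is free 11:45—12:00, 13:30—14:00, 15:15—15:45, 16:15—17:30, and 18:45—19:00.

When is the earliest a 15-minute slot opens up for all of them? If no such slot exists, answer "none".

11:45

Callum free within 10:00–20:00: 10:30–13:30, 14:15–14:45, 15:00–15:45, 17:15–19:30.
Callum ∩ Vera: 11:00–13:30, 14:15–14:45, 15:30–15:45, 19:00–19:30.
Callum ∩ Vera ∩ Tomás: 11:15–12:00, 12:45–13:15, 14:15–14:45, 15:30–15:45, 19:00–19:30.
Callum ∩ Vera ∩ Tomás ∩ Oren: 11:30–12:00, 12:45–13:15, 15:30–15:45, 19:00–19:30.
Callum ∩ Vera ∩ Tomás ∩ Oren ∩ Freya: 11:45–12:00, 15:30–15:45.
Windows ≥ 15 min: 11:45–12:00, 15:30–15:45.
Earliest such window starts at 11:45.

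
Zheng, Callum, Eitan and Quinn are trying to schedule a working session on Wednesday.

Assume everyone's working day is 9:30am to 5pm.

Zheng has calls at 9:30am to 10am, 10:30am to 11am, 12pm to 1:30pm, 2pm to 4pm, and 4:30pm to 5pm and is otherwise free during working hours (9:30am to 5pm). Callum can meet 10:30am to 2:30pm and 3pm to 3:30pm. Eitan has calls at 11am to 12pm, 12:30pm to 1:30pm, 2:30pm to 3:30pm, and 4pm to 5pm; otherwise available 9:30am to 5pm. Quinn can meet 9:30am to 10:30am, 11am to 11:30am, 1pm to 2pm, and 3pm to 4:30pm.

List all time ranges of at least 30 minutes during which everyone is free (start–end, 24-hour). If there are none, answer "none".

13:30–14:00

Zheng free within 09:30–17:00: 10:00–10:30, 11:00–12:00, 13:30–14:00, 16:00–16:30.
Eitan free within 09:30–17:00: 09:30–11:00, 12:00–12:30, 13:30–14:30, 15:30–16:00.
Zheng ∩ Callum: 11:00–12:00, 13:30–14:00.
Zheng ∩ Callum ∩ Eitan: 13:30–14:00.
Zheng ∩ Callum ∩ Eitan ∩ Quinn: 13:30–14:00.
Windows ≥ 30 min: 13:30–14:00.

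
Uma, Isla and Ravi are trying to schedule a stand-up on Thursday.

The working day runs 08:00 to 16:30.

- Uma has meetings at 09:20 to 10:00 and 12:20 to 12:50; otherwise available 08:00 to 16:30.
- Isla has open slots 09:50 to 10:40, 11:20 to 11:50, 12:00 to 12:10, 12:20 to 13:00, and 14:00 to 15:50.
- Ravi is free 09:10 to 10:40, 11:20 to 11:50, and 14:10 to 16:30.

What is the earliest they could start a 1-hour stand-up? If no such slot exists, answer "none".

Uma free within 08:00–16:30: 08:00–09:20, 10:00–12:20, 12:50–16:30.
Uma ∩ Isla: 10:00–10:40, 11:20–11:50, 12:00–12:10, 12:50–13:00, 14:00–15:50.
Uma ∩ Isla ∩ Ravi: 10:00–10:40, 11:20–11:50, 14:10–15:50.
Windows ≥ 60 min: 14:10–15:50.
Earliest such window starts at 14:10.

14:10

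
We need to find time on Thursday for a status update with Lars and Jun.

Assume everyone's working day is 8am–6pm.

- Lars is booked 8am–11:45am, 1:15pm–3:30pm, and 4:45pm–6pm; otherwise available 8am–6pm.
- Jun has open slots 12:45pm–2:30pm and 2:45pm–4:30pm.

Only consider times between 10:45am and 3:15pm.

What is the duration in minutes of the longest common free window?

Lars free within 08:00–18:00: 11:45–13:15, 15:30–16:45.
Lars ∩ Jun: 12:45–13:15, 15:30–16:30.
Restricted to 10:45–15:15: 12:45–13:15.
Single common window of 30 minutes.

30 minutes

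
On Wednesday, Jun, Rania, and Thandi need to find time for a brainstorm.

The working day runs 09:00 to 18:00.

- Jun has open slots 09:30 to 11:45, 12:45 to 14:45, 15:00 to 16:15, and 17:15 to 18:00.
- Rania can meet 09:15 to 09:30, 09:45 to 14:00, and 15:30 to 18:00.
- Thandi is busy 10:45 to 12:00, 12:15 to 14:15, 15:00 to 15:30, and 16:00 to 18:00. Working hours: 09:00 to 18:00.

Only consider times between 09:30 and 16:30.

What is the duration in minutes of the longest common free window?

Thandi free within 09:00–18:00: 09:00–10:45, 12:00–12:15, 14:15–15:00, 15:30–16:00.
Jun ∩ Rania: 09:45–11:45, 12:45–14:00, 15:30–16:15, 17:15–18:00.
Jun ∩ Rania ∩ Thandi: 09:45–10:45, 15:30–16:00.
Restricted to 09:30–16:30: 09:45–10:45, 15:30–16:00.
Common window lengths: 60, 30 min; longest is 60.

60 minutes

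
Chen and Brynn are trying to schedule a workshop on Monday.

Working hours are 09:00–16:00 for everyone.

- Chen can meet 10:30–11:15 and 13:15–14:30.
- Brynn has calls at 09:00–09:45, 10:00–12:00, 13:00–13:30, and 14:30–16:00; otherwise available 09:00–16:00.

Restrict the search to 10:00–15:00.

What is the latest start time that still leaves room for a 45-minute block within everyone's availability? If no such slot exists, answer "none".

13:45

Brynn free within 09:00–16:00: 09:45–10:00, 12:00–13:00, 13:30–14:30.
Chen ∩ Brynn: 13:30–14:30.
Restricted to 10:00–15:00: 13:30–14:30.
Windows ≥ 45 min: 13:30–14:30.
Latest start in the last window 13:30–14:30 is 14:30 − 45 min = 13:45.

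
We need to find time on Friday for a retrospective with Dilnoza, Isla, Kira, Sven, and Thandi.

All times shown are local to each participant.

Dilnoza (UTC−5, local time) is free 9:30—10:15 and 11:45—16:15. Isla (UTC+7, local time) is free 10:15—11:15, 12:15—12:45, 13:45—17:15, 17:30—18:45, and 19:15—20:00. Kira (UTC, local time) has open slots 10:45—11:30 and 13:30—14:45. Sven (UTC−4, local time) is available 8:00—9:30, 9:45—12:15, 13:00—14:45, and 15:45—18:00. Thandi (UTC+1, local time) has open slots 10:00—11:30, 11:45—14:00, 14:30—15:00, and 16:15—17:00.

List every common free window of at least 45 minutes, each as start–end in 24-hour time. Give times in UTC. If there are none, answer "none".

none

Dilnoza → UTC: 14:30–15:15, 16:45–21:15.
Isla → UTC: 03:15–04:15, 05:15–05:45, 06:45–10:15, 10:30–11:45, 12:15–13:00.
Kira → UTC: 10:45–11:30, 13:30–14:45.
Sven → UTC: 12:00–13:30, 13:45–16:15, 17:00–18:45, 19:45–22:00.
Thandi → UTC: 09:00–10:30, 10:45–13:00, 13:30–14:00, 15:15–16:00.
Dilnoza ∩ Isla: (none).
Dilnoza ∩ Isla ∩ Kira: (none).
Dilnoza ∩ Isla ∩ Kira ∩ Sven: (none).
Dilnoza ∩ Isla ∩ Kira ∩ Sven ∩ Thandi: (none).
Windows ≥ 45 min: (none).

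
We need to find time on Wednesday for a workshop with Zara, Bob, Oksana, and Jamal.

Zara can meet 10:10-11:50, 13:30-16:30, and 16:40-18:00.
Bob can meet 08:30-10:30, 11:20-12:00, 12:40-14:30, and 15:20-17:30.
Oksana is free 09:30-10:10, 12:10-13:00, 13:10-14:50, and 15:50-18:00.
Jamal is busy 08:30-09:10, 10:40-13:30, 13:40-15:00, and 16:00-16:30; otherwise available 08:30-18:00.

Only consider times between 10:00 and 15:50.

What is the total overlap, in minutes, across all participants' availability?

Jamal free within 08:30–18:00: 09:10–10:40, 13:30–13:40, 15:00–16:00, 16:30–18:00.
Zara ∩ Bob: 10:10–10:30, 11:20–11:50, 13:30–14:30, 15:20–16:30, 16:40–17:30.
Zara ∩ Bob ∩ Oksana: 13:30–14:30, 15:50–16:30, 16:40–17:30.
Zara ∩ Bob ∩ Oksana ∩ Jamal: 13:30–13:40, 15:50–16:00, 16:40–17:30.
Restricted to 10:00–15:50: 13:30–13:40.
Total common minutes: 10.

10 minutes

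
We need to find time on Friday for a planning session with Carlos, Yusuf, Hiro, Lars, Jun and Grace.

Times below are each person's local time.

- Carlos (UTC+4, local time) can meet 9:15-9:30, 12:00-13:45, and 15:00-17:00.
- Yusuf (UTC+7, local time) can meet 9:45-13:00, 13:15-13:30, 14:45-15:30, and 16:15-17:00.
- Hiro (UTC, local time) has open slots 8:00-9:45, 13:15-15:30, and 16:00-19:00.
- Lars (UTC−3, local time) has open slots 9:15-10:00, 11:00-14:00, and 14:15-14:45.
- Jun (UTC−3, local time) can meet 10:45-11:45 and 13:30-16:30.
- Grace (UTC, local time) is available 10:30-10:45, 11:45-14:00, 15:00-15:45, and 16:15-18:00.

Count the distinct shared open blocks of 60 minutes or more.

Carlos → UTC: 05:15–05:30, 08:00–09:45, 11:00–13:00.
Yusuf → UTC: 02:45–06:00, 06:15–06:30, 07:45–08:30, 09:15–10:00.
Hiro → UTC: 08:00–09:45, 13:15–15:30, 16:00–19:00.
Lars → UTC: 12:15–13:00, 14:00–17:00, 17:15–17:45.
Jun → UTC: 13:45–14:45, 16:30–19:30.
Grace → UTC: 10:30–10:45, 11:45–14:00, 15:00–15:45, 16:15–18:00.
Carlos ∩ Yusuf: 05:15–05:30, 08:00–08:30, 09:15–09:45.
Carlos ∩ Yusuf ∩ Hiro: 08:00–08:30, 09:15–09:45.
Carlos ∩ Yusuf ∩ Hiro ∩ Lars: (none).
Carlos ∩ Yusuf ∩ Hiro ∩ Lars ∩ Jun: (none).
Carlos ∩ Yusuf ∩ Hiro ∩ Lars ∩ Jun ∩ Grace: (none).
Windows ≥ 60 min: (none).
That's 0 windows.

0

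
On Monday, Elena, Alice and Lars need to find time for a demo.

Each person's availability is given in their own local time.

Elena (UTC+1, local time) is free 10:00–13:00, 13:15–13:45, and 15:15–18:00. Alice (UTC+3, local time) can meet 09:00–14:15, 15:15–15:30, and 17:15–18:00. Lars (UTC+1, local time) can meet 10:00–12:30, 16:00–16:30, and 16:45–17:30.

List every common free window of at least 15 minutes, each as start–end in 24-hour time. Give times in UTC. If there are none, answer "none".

09:00–11:15

Elena → UTC: 09:00–12:00, 12:15–12:45, 14:15–17:00.
Alice → UTC: 06:00–11:15, 12:15–12:30, 14:15–15:00.
Lars → UTC: 09:00–11:30, 15:00–15:30, 15:45–16:30.
Elena ∩ Alice: 09:00–11:15, 12:15–12:30, 14:15–15:00.
Elena ∩ Alice ∩ Lars: 09:00–11:15.
Windows ≥ 15 min: 09:00–11:15.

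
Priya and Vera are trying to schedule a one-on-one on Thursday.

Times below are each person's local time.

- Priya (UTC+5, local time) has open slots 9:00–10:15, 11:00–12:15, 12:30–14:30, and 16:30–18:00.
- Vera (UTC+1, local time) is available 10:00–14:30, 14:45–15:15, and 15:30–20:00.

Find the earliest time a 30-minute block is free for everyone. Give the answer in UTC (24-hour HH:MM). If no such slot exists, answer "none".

09:00

Priya → UTC: 04:00–05:15, 06:00–07:15, 07:30–09:30, 11:30–13:00.
Vera → UTC: 09:00–13:30, 13:45–14:15, 14:30–19:00.
Priya ∩ Vera: 09:00–09:30, 11:30–13:00.
Windows ≥ 30 min: 09:00–09:30, 11:30–13:00.
Earliest such window starts at 09:00.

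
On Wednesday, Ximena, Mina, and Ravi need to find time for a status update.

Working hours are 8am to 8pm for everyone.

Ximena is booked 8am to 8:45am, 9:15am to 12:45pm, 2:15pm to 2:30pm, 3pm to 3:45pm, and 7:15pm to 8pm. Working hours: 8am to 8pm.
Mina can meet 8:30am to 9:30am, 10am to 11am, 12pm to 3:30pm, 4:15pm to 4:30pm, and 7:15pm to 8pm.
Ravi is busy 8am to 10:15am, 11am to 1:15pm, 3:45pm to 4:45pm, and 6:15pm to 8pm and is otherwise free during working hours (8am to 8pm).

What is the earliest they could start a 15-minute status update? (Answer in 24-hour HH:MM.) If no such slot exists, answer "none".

13:15

Ximena free within 08:00–20:00: 08:45–09:15, 12:45–14:15, 14:30–15:00, 15:45–19:15.
Ravi free within 08:00–20:00: 10:15–11:00, 13:15–15:45, 16:45–18:15.
Ximena ∩ Mina: 08:45–09:15, 12:45–14:15, 14:30–15:00, 16:15–16:30.
Ximena ∩ Mina ∩ Ravi: 13:15–14:15, 14:30–15:00.
Windows ≥ 15 min: 13:15–14:15, 14:30–15:00.
Earliest such window starts at 13:15.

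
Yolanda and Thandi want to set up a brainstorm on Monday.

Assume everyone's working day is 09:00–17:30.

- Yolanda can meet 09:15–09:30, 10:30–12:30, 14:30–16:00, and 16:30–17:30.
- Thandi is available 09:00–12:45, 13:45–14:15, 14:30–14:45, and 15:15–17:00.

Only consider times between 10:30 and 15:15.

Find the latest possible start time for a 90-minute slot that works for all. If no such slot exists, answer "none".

11:00

Yolanda ∩ Thandi: 09:15–09:30, 10:30–12:30, 14:30–14:45, 15:15–16:00, 16:30–17:00.
Restricted to 10:30–15:15: 10:30–12:30, 14:30–14:45.
Windows ≥ 90 min: 10:30–12:30.
Latest start in the last window 10:30–12:30 is 12:30 − 90 min = 11:00.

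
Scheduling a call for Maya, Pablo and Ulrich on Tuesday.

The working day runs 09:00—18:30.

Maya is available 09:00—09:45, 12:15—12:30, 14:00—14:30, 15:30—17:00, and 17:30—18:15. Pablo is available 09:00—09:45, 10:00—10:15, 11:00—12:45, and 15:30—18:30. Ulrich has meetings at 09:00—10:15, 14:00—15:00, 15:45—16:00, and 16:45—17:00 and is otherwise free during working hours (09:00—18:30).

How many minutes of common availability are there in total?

Ulrich free within 09:00–18:30: 10:15–14:00, 15:00–15:45, 16:00–16:45, 17:00–18:30.
Maya ∩ Pablo: 09:00–09:45, 12:15–12:30, 15:30–17:00, 17:30–18:15.
Maya ∩ Pablo ∩ Ulrich: 12:15–12:30, 15:30–15:45, 16:00–16:45, 17:30–18:15.
Total common minutes: 15 + 15 + 45 + 45 = 120.

120 minutes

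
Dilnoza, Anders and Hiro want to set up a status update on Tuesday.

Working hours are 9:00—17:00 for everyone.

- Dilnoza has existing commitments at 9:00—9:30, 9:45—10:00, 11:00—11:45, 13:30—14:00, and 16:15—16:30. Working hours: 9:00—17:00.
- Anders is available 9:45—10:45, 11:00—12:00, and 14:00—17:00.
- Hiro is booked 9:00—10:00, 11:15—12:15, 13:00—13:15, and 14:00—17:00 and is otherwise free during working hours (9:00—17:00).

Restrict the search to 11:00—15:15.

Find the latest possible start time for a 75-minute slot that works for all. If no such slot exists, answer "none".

none

Dilnoza free within 09:00–17:00: 09:30–09:45, 10:00–11:00, 11:45–13:30, 14:00–16:15, 16:30–17:00.
Hiro free within 09:00–17:00: 10:00–11:15, 12:15–13:00, 13:15–14:00.
Dilnoza ∩ Anders: 10:00–10:45, 11:45–12:00, 14:00–16:15, 16:30–17:00.
Dilnoza ∩ Anders ∩ Hiro: 10:00–10:45.
Restricted to 11:00–15:15: (none).
Windows ≥ 75 min: (none).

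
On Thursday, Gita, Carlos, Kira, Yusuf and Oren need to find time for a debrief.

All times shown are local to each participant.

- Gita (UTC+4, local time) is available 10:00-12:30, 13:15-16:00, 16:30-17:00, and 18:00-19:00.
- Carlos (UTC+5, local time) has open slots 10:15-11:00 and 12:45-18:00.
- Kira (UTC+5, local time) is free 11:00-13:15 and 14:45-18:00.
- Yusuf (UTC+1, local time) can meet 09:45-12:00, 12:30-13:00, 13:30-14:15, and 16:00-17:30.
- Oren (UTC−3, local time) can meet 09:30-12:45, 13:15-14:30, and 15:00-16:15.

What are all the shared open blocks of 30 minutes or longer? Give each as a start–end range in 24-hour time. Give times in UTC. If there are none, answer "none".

12:30–13:00

Gita → UTC: 06:00–08:30, 09:15–12:00, 12:30–13:00, 14:00–15:00.
Carlos → UTC: 05:15–06:00, 07:45–13:00.
Kira → UTC: 06:00–08:15, 09:45–13:00.
Yusuf → UTC: 08:45–11:00, 11:30–12:00, 12:30–13:15, 15:00–16:30.
Oren → UTC: 12:30–15:45, 16:15–17:30, 18:00–19:15.
Gita ∩ Carlos: 07:45–08:30, 09:15–12:00, 12:30–13:00.
Gita ∩ Carlos ∩ Kira: 07:45–08:15, 09:45–12:00, 12:30–13:00.
Gita ∩ Carlos ∩ Kira ∩ Yusuf: 09:45–11:00, 11:30–12:00, 12:30–13:00.
Gita ∩ Carlos ∩ Kira ∩ Yusuf ∩ Oren: 12:30–13:00.
Windows ≥ 30 min: 12:30–13:00.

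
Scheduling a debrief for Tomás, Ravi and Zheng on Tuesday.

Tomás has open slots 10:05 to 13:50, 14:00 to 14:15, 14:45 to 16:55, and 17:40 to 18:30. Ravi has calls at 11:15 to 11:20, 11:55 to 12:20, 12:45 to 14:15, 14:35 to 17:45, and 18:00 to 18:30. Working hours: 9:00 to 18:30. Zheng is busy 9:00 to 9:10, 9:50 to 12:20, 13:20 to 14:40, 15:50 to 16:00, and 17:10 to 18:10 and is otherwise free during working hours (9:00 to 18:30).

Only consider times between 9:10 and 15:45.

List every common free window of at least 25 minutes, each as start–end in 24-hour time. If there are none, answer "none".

12:20–12:45

Ravi free within 09:00–18:30: 09:00–11:15, 11:20–11:55, 12:20–12:45, 14:15–14:35, 17:45–18:00.
Zheng free within 09:00–18:30: 09:10–09:50, 12:20–13:20, 14:40–15:50, 16:00–17:10, 18:10–18:30.
Tomás ∩ Ravi: 10:05–11:15, 11:20–11:55, 12:20–12:45, 17:45–18:00.
Tomás ∩ Ravi ∩ Zheng: 12:20–12:45.
Restricted to 09:10–15:45: 12:20–12:45.
Windows ≥ 25 min: 12:20–12:45.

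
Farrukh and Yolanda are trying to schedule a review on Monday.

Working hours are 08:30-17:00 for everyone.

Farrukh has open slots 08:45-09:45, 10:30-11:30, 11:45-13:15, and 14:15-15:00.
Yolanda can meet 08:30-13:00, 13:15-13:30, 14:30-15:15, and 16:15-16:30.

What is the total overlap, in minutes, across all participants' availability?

Farrukh ∩ Yolanda: 08:45–09:45, 10:30–11:30, 11:45–13:00, 14:30–15:00.
Total common minutes: 60 + 60 + 75 + 30 = 225.

225 minutes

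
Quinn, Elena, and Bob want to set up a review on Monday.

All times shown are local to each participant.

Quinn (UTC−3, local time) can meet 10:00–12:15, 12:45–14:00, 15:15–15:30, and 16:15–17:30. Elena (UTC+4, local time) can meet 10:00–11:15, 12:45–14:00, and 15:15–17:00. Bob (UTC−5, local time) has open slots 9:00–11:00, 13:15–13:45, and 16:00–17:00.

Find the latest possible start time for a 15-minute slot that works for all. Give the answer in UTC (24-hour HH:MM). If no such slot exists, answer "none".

Quinn → UTC: 13:00–15:15, 15:45–17:00, 18:15–18:30, 19:15–20:30.
Elena → UTC: 06:00–07:15, 08:45–10:00, 11:15–13:00.
Bob → UTC: 14:00–16:00, 18:15–18:45, 21:00–22:00.
Quinn ∩ Elena: (none).
Quinn ∩ Elena ∩ Bob: (none).
Windows ≥ 15 min: (none).

none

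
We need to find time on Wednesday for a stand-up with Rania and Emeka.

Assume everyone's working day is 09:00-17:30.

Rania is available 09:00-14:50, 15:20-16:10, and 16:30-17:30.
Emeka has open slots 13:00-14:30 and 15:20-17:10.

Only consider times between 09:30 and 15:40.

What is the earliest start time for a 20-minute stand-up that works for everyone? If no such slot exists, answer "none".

13:00

Rania ∩ Emeka: 13:00–14:30, 15:20–16:10, 16:30–17:10.
Restricted to 09:30–15:40: 13:00–14:30, 15:20–15:40.
Windows ≥ 20 min: 13:00–14:30, 15:20–15:40.
Earliest such window starts at 13:00.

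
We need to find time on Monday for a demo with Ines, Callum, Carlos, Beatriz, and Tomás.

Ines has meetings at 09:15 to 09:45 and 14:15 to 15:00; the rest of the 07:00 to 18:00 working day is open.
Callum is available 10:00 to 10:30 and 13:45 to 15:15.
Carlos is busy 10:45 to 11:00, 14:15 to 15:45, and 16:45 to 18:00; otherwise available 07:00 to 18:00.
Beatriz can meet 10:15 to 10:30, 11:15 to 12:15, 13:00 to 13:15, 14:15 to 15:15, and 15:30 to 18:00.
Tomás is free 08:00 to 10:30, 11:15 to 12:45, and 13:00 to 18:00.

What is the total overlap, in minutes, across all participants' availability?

Ines free within 07:00–18:00: 07:00–09:15, 09:45–14:15, 15:00–18:00.
Carlos free within 07:00–18:00: 07:00–10:45, 11:00–14:15, 15:45–16:45.
Ines ∩ Callum: 10:00–10:30, 13:45–14:15, 15:00–15:15.
Ines ∩ Callum ∩ Carlos: 10:00–10:30, 13:45–14:15.
Ines ∩ Callum ∩ Carlos ∩ Beatriz: 10:15–10:30.
Ines ∩ Callum ∩ Carlos ∩ Beatriz ∩ Tomás: 10:15–10:30.
Total common minutes: 15.

15 minutes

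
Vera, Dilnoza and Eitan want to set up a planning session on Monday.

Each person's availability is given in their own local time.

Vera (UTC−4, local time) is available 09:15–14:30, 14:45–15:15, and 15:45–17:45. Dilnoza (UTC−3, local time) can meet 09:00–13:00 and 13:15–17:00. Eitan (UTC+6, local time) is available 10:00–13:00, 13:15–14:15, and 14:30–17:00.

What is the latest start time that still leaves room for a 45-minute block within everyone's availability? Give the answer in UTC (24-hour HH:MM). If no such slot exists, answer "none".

Vera → UTC: 13:15–18:30, 18:45–19:15, 19:45–21:45.
Dilnoza → UTC: 12:00–16:00, 16:15–20:00.
Eitan → UTC: 04:00–07:00, 07:15–08:15, 08:30–11:00.
Vera ∩ Dilnoza: 13:15–16:00, 16:15–18:30, 18:45–19:15, 19:45–20:00.
Vera ∩ Dilnoza ∩ Eitan: (none).
Windows ≥ 45 min: (none).

none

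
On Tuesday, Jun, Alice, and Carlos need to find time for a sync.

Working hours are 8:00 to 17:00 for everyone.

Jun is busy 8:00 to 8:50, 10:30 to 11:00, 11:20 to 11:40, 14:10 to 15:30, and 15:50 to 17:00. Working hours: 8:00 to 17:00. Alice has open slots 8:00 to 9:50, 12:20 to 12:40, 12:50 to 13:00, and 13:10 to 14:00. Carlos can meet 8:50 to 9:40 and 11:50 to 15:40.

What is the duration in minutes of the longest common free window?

Jun free within 08:00–17:00: 08:50–10:30, 11:00–11:20, 11:40–14:10, 15:30–15:50.
Jun ∩ Alice: 08:50–09:50, 12:20–12:40, 12:50–13:00, 13:10–14:00.
Jun ∩ Alice ∩ Carlos: 08:50–09:40, 12:20–12:40, 12:50–13:00, 13:10–14:00.
Common window lengths: 50, 20, 10, 50 min; longest is 50.

50 minutes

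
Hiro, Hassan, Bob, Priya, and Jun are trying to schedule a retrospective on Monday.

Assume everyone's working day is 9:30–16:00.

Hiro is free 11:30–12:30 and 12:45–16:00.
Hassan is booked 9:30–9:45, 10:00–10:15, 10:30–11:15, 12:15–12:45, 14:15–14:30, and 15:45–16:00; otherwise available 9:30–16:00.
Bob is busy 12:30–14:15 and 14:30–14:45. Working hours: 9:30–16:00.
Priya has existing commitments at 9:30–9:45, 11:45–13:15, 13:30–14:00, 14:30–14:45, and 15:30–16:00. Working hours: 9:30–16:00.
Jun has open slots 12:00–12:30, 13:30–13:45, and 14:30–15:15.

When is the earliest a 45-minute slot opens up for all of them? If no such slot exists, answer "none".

none

Hassan free within 09:30–16:00: 09:45–10:00, 10:15–10:30, 11:15–12:15, 12:45–14:15, 14:30–15:45.
Bob free within 09:30–16:00: 09:30–12:30, 14:15–14:30, 14:45–16:00.
Priya free within 09:30–16:00: 09:45–11:45, 13:15–13:30, 14:00–14:30, 14:45–15:30.
Hiro ∩ Hassan: 11:30–12:15, 12:45–14:15, 14:30–15:45.
Hiro ∩ Hassan ∩ Bob: 11:30–12:15, 14:45–15:45.
Hiro ∩ Hassan ∩ Bob ∩ Priya: 11:30–11:45, 14:45–15:30.
Hiro ∩ Hassan ∩ Bob ∩ Priya ∩ Jun: 14:45–15:15.
Windows ≥ 45 min: (none).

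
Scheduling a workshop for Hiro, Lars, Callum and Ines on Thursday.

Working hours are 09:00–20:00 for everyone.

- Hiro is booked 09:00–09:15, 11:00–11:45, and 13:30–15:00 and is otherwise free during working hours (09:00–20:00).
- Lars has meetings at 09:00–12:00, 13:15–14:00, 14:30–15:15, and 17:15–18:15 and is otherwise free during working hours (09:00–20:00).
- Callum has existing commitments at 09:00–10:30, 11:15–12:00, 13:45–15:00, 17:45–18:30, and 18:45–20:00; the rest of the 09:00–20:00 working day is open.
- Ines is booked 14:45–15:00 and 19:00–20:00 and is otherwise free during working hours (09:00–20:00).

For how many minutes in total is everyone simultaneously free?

210 minutes

Hiro free within 09:00–20:00: 09:15–11:00, 11:45–13:30, 15:00–20:00.
Lars free within 09:00–20:00: 12:00–13:15, 14:00–14:30, 15:15–17:15, 18:15–20:00.
Callum free within 09:00–20:00: 10:30–11:15, 12:00–13:45, 15:00–17:45, 18:30–18:45.
Ines free within 09:00–20:00: 09:00–14:45, 15:00–19:00.
Hiro ∩ Lars: 12:00–13:15, 15:15–17:15, 18:15–20:00.
Hiro ∩ Lars ∩ Callum: 12:00–13:15, 15:15–17:15, 18:30–18:45.
Hiro ∩ Lars ∩ Callum ∩ Ines: 12:00–13:15, 15:15–17:15, 18:30–18:45.
Total common minutes: 75 + 120 + 15 = 210.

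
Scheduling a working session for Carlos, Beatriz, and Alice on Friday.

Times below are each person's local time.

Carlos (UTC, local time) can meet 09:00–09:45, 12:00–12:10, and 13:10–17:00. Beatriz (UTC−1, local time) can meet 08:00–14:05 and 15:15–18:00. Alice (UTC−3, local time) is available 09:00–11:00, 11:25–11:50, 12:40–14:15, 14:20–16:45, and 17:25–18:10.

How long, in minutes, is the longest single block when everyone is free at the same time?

Carlos → UTC: 09:00–09:45, 12:00–12:10, 13:10–17:00.
Beatriz → UTC: 09:00–15:05, 16:15–19:00.
Alice → UTC: 12:00–14:00, 14:25–14:50, 15:40–17:15, 17:20–19:45, 20:25–21:10.
Carlos ∩ Beatriz: 09:00–09:45, 12:00–12:10, 13:10–15:05, 16:15–17:00.
Carlos ∩ Beatriz ∩ Alice: 12:00–12:10, 13:10–14:00, 14:25–14:50, 16:15–17:00.
Common window lengths: 10, 50, 25, 45 min; longest is 50.

50 minutes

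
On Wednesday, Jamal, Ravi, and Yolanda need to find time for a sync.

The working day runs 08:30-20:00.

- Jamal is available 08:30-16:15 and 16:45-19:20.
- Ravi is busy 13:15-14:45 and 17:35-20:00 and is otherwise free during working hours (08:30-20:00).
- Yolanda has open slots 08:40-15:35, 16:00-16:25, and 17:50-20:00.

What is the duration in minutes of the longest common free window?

Ravi free within 08:30–20:00: 08:30–13:15, 14:45–17:35.
Jamal ∩ Ravi: 08:30–13:15, 14:45–16:15, 16:45–17:35.
Jamal ∩ Ravi ∩ Yolanda: 08:40–13:15, 14:45–15:35, 16:00–16:15.
Common window lengths: 275, 50, 15 min; longest is 275.

275 minutes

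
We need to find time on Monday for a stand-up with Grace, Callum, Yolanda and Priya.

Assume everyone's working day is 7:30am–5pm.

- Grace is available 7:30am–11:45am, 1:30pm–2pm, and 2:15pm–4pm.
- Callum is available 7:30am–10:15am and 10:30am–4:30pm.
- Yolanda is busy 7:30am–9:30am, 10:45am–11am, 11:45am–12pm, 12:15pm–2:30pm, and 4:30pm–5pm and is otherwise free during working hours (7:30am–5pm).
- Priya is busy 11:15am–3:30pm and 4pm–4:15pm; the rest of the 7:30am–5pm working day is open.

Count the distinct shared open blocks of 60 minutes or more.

0

Yolanda free within 07:30–17:00: 09:30–10:45, 11:00–11:45, 12:00–12:15, 14:30–16:30.
Priya free within 07:30–17:00: 07:30–11:15, 15:30–16:00, 16:15–17:00.
Grace ∩ Callum: 07:30–10:15, 10:30–11:45, 13:30–14:00, 14:15–16:00.
Grace ∩ Callum ∩ Yolanda: 09:30–10:15, 10:30–10:45, 11:00–11:45, 14:30–16:00.
Grace ∩ Callum ∩ Yolanda ∩ Priya: 09:30–10:15, 10:30–10:45, 11:00–11:15, 15:30–16:00.
Windows ≥ 60 min: (none).
That's 0 windows.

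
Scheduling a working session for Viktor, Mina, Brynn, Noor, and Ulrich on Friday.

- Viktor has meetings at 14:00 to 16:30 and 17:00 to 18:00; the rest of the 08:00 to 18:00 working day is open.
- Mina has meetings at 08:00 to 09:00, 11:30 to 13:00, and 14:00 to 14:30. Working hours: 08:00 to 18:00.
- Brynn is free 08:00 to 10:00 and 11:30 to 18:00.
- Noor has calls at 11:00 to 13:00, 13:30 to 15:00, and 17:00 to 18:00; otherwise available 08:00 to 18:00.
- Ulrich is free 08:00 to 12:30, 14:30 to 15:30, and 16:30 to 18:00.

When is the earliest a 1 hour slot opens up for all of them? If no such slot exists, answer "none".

09:00

Viktor free within 08:00–18:00: 08:00–14:00, 16:30–17:00.
Mina free within 08:00–18:00: 09:00–11:30, 13:00–14:00, 14:30–18:00.
Noor free within 08:00–18:00: 08:00–11:00, 13:00–13:30, 15:00–17:00.
Viktor ∩ Mina: 09:00–11:30, 13:00–14:00, 16:30–17:00.
Viktor ∩ Mina ∩ Brynn: 09:00–10:00, 13:00–14:00, 16:30–17:00.
Viktor ∩ Mina ∩ Brynn ∩ Noor: 09:00–10:00, 13:00–13:30, 16:30–17:00.
Viktor ∩ Mina ∩ Brynn ∩ Noor ∩ Ulrich: 09:00–10:00, 16:30–17:00.
Windows ≥ 60 min: 09:00–10:00.
Earliest such window starts at 09:00.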